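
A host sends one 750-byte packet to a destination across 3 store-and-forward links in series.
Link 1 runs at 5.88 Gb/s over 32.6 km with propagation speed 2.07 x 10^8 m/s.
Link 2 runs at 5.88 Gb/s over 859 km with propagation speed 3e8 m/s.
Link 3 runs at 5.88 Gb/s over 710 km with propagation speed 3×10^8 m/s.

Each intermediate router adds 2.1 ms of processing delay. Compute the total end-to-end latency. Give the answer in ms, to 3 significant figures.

9.59 ms

L = 750 × 8 = 6000 bits.
Transmission delay per hop = L/R = 6000/5880000000 = 0.00102041 ms; 3 hops → 0.00306122 ms.
Propagation delays (d/s per hop): 0.157488, 2.86333, 2.36667 ms; sum = 5.38749 ms.
Processing at 2 router(s): 2 × 2.1 ms = 4.2 ms.
End-to-end = 9.59 ms.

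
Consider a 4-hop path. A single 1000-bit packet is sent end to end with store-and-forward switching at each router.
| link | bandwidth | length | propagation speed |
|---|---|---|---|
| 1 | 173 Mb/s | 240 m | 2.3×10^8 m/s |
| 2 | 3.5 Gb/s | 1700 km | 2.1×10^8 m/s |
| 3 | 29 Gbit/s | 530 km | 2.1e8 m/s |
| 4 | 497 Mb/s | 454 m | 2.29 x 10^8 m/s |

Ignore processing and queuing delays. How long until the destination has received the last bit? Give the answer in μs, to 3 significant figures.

Transmission delays (L/R per hop): 5.78035, 0.285714, 0.0344828, 2.01207 μs; sum = 8.11262 μs.
Propagation delays (d/s per hop): 1.04348, 8095.24, 2523.81, 1.98253 μs; sum = 10622.1 μs.
End-to-end = 10600 μs.

10600 μs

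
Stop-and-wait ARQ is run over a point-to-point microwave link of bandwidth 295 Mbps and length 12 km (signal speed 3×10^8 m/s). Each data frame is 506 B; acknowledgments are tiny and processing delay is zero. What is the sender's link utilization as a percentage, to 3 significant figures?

t_tx = L/R = 4048/295000000 = 1.3722e-05 s.
t_prop = 12000/300000000 = 4e-05 s; RTT = 8e-05 s.
Cycle = t_tx + RTT = 9.3722e-05 s.
Utilization = t_tx / cycle = 1.3722e-05/9.3722e-05 = 14.6 %.

14.6 %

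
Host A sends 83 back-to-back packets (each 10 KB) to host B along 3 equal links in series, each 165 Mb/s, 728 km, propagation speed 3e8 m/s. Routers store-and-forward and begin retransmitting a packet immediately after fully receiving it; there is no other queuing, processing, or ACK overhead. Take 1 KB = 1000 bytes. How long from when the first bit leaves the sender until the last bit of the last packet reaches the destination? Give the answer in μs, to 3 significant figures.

48500 μs

Per-hop transmission t_tx = L/R = 80000/165000000 = 484.848 μs.
Per-hop propagation t_prop = 728000/300000000 = 2426.67 μs.
Pipeline fill: first packet needs 3·t_tx to clear all hops; remaining 82 packets each add one t_tx.
Total = (3+83-1)·t_tx + 3·t_prop = 85·484.848 + 3·2426.67 = 48500 μs.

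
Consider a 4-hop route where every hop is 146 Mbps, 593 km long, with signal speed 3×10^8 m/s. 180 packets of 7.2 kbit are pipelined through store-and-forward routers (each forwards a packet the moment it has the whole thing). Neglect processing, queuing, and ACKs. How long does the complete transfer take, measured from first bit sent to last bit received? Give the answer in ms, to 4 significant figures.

Per-hop transmission t_tx = L/R = 7200/146000000 = 0.0493151 ms.
Per-hop propagation t_prop = 593000/300000000 = 1.97667 ms.
Pipeline fill: first packet needs 4·t_tx to clear all hops; remaining 179 packets each add one t_tx.
Total = (4+180-1)·t_tx + 4·t_prop = 183·0.0493151 + 4·1.97667 = 16.93 ms.

16.93 ms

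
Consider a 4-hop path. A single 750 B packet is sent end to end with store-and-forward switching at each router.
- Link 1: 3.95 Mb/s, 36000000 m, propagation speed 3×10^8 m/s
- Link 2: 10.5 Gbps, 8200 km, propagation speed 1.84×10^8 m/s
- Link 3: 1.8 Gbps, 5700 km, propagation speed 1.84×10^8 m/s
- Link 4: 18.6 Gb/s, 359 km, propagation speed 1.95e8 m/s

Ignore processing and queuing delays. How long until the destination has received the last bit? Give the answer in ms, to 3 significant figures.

L = 750 × 8 = 6000 bits.
Transmission delays (L/R per hop): 1.51899, 0.000571429, 0.00333333, 0.000322581 ms; sum = 1.52321 ms.
Propagation delays (d/s per hop): 120, 44.5652, 30.9783, 1.84103 ms; sum = 197.385 ms.
End-to-end = 199 ms.

199 ms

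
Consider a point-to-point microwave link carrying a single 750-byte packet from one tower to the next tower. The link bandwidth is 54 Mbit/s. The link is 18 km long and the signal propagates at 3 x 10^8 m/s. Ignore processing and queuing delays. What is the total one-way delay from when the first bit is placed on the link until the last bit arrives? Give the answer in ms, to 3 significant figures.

L = 750 × 8 = 6000 bits.
Transmission delay = L/R = 6000 / 54000000 = 0.111111 ms.
Propagation delay = d/s = 18000 m / 300000000 m/s = 0.06 ms.
Total = 0.171 ms.

0.171 ms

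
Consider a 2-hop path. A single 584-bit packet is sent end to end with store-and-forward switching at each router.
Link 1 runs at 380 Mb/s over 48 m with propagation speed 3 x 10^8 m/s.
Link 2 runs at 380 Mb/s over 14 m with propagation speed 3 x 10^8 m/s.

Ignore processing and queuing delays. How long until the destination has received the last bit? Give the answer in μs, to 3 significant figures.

Transmission delay per hop = L/R = 584/380000000 = 1.53684 μs; 2 hops → 3.07368 μs.
Propagation delays (d/s per hop): 0.16, 0.0466667 μs; sum = 0.206667 μs.
End-to-end = 3.28 μs.

3.28 μs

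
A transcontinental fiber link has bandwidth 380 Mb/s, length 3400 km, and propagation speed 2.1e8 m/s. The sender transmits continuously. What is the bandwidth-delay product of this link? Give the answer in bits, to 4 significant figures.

Propagation delay = 3400000 / 210000000 = 0.0161905 s.
BDP = R × t_prop = 380000000 × 0.0161905 = 6152380 bits.

6152000 bits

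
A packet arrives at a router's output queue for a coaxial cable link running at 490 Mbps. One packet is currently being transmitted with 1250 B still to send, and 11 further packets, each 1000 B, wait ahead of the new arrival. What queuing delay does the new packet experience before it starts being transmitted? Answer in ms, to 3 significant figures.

Each queued packet: L/R = 8000/490000000 = 0.0163265 ms.
11 queued → 0.179592 ms.
Plus remaining 10000 bits of current packet: 0.0204082 ms.
Queuing delay = 0.200 ms.

0.200 ms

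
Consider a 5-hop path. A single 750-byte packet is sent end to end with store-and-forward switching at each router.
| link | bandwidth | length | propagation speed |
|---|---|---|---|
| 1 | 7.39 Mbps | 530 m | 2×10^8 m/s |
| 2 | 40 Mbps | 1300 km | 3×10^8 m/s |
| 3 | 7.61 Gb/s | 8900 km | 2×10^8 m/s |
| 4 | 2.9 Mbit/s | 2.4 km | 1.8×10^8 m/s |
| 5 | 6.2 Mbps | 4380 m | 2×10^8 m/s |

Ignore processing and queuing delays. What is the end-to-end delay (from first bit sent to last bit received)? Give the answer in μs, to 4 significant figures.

L = 750 × 8 = 6000 bits.
Transmission delays (L/R per hop): 811.908, 150, 0.788436, 2068.97, 967.742 μs; sum = 3999.4 μs.
Propagation delays (d/s per hop): 2.65, 4333.33, 44500, 13.3333, 21.9 μs; sum = 48871.2 μs.
End-to-end = 52870 μs.

52870 μs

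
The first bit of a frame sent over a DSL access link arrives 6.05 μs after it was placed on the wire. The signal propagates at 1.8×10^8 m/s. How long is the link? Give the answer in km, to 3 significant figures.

d = s × t_prop = 180000000 × 6.05e-06 = 1.09 km.

1.09 km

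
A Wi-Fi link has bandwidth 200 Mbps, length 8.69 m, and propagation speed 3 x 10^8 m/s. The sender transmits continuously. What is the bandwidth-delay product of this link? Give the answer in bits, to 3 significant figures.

Propagation delay = 8.69 / 300000000 = 2.89667e-08 s.
BDP = R × t_prop = 200000000 × 2.89667e-08 = 5.79333 bits.

5.79 bits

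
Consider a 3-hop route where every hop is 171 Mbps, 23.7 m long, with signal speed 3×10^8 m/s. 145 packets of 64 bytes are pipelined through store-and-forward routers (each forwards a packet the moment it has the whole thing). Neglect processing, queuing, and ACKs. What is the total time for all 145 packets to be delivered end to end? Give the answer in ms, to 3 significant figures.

Per-hop transmission t_tx = L/R = 512/171000000 = 0.00299415 ms.
Per-hop propagation t_prop = 23.7/300000000 = 7.9e-05 ms.
Pipeline fill: first packet needs 3·t_tx to clear all hops; remaining 144 packets each add one t_tx.
Total = (3+145-1)·t_tx + 3·t_prop = 147·0.00299415 + 3·7.9e-05 = 0.440 ms.

0.440 ms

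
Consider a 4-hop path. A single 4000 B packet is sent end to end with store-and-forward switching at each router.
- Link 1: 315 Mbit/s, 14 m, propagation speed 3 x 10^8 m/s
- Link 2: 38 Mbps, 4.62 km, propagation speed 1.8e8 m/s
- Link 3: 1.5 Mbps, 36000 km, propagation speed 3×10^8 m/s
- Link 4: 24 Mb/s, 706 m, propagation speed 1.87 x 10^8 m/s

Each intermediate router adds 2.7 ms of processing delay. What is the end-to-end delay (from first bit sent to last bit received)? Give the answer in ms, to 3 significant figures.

L = 4000 × 8 = 32000 bits.
Transmission delays (L/R per hop): 0.101587, 0.842105, 21.3333, 1.33333 ms; sum = 23.6104 ms.
Propagation delays (d/s per hop): 4.66667e-05, 0.0256667, 120, 0.0037754 ms; sum = 120.029 ms.
Processing at 3 router(s): 3 × 2.7 ms = 8.1 ms.
End-to-end = 152 ms.

152 ms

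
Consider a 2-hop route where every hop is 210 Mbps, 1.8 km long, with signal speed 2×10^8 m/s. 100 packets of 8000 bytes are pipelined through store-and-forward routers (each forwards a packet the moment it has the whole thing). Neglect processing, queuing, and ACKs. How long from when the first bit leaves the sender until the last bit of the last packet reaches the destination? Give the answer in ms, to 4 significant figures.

30.80 ms

Per-hop transmission t_tx = L/R = 64000/210000000 = 0.304762 ms.
Per-hop propagation t_prop = 1800/200000000 = 0.009 ms.
Pipeline fill: first packet needs 2·t_tx to clear all hops; remaining 99 packets each add one t_tx.
Total = (2+100-1)·t_tx + 2·t_prop = 101·0.304762 + 2·0.009 = 30.80 ms.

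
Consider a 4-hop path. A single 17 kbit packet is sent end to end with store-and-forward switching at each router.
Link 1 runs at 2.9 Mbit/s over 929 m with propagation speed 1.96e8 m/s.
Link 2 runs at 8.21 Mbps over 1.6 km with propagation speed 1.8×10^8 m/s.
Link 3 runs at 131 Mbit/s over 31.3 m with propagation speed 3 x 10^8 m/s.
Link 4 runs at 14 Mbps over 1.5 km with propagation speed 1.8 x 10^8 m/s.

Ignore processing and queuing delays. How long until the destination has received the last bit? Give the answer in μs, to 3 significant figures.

L = 17000 bits.
Transmission delays (L/R per hop): 5862.07, 2070.65, 129.771, 1214.29 μs; sum = 9276.77 μs.
Propagation delays (d/s per hop): 4.7398, 8.88889, 0.104333, 8.33333 μs; sum = 22.0664 μs.
End-to-end = 9300 μs.

9300 μs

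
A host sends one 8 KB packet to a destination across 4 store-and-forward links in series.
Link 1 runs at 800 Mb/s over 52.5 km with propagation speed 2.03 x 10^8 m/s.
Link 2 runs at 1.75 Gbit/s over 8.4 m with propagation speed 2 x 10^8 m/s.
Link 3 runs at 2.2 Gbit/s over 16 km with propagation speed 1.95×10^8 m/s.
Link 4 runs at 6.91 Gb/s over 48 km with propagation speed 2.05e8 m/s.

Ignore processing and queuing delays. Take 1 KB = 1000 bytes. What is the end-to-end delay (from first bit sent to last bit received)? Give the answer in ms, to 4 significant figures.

0.7298 ms

L = 64000 bits.
Transmission delays (L/R per hop): 0.08, 0.0365714, 0.0290909, 0.00926194 ms; sum = 0.154924 ms.
Propagation delays (d/s per hop): 0.258621, 4.2e-05, 0.0820513, 0.234146 ms; sum = 0.57486 ms.
End-to-end = 0.7298 ms.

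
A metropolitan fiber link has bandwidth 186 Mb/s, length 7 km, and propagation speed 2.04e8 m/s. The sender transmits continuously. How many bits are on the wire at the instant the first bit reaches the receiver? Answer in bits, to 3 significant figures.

Propagation delay = 7000 / 204000000 = 3.43137e-05 s.
BDP = R × t_prop = 186000000 × 3.43137e-05 = 6382.35 bits.

6380 bits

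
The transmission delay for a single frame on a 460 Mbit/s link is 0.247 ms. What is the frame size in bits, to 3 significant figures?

L = R × t_tx = 460000000 b/s × 0.000247 s = 113620 bits.

114000 bits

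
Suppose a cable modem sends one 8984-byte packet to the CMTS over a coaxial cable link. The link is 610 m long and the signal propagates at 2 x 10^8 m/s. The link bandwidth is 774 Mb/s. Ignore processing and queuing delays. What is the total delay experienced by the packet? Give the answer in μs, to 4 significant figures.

L = 8984 × 8 = 71872 bits.
Transmission delay = L/R = 71872 / 774000000 = 92.8579 μs.
Propagation delay = d/s = 610 m / 200000000 m/s = 3.05 μs.
Total = 95.91 μs.

95.91 μs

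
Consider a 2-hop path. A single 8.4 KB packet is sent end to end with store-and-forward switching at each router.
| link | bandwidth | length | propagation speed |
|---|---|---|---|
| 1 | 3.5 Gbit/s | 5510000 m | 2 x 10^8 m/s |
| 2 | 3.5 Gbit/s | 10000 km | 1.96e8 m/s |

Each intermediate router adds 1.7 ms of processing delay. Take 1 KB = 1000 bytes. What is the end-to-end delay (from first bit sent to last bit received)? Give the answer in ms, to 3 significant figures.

L = 67200 bits.
Transmission delay per hop = L/R = 67200/3500000000 = 0.0192 ms; 2 hops → 0.0384 ms.
Propagation delays (d/s per hop): 27.55, 51.0204 ms; sum = 78.5704 ms.
Processing at 1 router(s): 1 × 1.7 ms = 1.7 ms.
End-to-end = 80.3 ms.

80.3 ms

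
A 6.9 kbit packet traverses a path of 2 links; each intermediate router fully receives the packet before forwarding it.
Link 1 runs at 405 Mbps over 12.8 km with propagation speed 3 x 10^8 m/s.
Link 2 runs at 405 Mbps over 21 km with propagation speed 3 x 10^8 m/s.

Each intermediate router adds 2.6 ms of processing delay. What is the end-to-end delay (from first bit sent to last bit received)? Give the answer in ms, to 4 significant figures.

L = 6900 bits.
Transmission delay per hop = L/R = 6900/405000000 = 0.017037 ms; 2 hops → 0.0340741 ms.
Propagation delays (d/s per hop): 0.0426667, 0.07 ms; sum = 0.112667 ms.
Processing at 1 router(s): 1 × 2.6 ms = 2.6 ms.
End-to-end = 2.747 ms.

2.747 ms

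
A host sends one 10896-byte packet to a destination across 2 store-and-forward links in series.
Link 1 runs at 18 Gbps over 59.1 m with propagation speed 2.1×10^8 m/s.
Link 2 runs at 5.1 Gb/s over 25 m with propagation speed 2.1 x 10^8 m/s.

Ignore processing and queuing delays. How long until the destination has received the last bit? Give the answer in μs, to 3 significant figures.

22.3 μs

L = 10896 × 8 = 87168 bits.
Transmission delays (L/R per hop): 4.84267, 17.0918 μs; sum = 21.9344 μs.
Propagation delays (d/s per hop): 0.281429, 0.119048 μs; sum = 0.400476 μs.
End-to-end = 22.3 μs.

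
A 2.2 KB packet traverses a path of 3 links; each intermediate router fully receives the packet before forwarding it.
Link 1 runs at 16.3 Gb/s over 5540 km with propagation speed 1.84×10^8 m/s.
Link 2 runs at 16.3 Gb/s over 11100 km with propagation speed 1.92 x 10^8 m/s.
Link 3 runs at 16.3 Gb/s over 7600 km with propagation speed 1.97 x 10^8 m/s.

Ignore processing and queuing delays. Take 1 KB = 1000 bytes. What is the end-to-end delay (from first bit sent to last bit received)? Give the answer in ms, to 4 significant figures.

L = 17600 bits.
Transmission delay per hop = L/R = 17600/16300000000 = 0.00107975 ms; 3 hops → 0.00323926 ms.
Propagation delays (d/s per hop): 30.1087, 57.8125, 38.5787 ms; sum = 126.5 ms.
End-to-end = 126.5 ms.

126.5 ms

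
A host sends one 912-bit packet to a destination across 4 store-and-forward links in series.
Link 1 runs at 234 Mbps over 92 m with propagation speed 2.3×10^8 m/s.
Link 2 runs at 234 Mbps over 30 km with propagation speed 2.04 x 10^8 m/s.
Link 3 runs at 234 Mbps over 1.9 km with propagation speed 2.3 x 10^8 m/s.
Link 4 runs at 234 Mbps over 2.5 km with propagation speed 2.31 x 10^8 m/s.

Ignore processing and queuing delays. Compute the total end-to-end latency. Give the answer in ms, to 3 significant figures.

0.182 ms

Transmission delay per hop = L/R = 912/234000000 = 0.00389744 ms; 4 hops → 0.0155897 ms.
Propagation delays (d/s per hop): 0.0004, 0.147059, 0.00826087, 0.0108225 ms; sum = 0.166542 ms.
End-to-end = 0.182 ms.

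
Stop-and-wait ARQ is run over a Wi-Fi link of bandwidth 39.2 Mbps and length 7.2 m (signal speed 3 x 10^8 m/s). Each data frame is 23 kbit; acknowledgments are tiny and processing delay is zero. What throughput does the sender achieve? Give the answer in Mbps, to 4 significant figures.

39.20 Mbps

t_tx = L/R = 23000/39200000 = 0.000586735 s.
t_prop = 7.2/300000000 = 2.4e-08 s; RTT = 4.8e-08 s.
Cycle = t_tx + RTT = 0.000586783 s.
Throughput = L / cycle = 23000 / 0.000586783 = 39.20 Mbps.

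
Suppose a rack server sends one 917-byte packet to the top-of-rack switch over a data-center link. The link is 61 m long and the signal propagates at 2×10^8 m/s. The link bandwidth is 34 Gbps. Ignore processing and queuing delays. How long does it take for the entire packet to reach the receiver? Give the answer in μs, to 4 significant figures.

0.5208 μs

L = 917 × 8 = 7336 bits.
Transmission delay = L/R = 7336 / 34000000000 = 0.215765 μs.
Propagation delay = d/s = 61 m / 200000000 m/s = 0.305 μs.
Total = 0.5208 μs.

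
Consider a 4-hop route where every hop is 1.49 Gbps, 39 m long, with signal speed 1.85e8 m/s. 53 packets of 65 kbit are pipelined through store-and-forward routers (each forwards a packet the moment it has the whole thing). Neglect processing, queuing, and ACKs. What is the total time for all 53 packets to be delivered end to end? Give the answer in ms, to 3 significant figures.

2.44 ms

Per-hop transmission t_tx = L/R = 65000/1490000000 = 0.0436242 ms.
Per-hop propagation t_prop = 39/185000000 = 0.000210811 ms.
Pipeline fill: first packet needs 4·t_tx to clear all hops; remaining 52 packets each add one t_tx.
Total = (4+53-1)·t_tx + 4·t_prop = 56·0.0436242 + 4·0.000210811 = 2.44 ms.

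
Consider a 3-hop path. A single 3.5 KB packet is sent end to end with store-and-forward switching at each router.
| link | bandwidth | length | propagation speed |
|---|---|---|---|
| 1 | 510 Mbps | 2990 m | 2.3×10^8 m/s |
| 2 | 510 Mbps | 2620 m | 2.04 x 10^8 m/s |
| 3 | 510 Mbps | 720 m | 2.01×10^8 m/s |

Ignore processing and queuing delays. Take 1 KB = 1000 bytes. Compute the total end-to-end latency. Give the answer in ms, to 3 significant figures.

0.194 ms

L = 28000 bits.
Transmission delay per hop = L/R = 28000/510000000 = 0.054902 ms; 3 hops → 0.164706 ms.
Propagation delays (d/s per hop): 0.013, 0.0128431, 0.00358209 ms; sum = 0.0294252 ms.
End-to-end = 0.194 ms.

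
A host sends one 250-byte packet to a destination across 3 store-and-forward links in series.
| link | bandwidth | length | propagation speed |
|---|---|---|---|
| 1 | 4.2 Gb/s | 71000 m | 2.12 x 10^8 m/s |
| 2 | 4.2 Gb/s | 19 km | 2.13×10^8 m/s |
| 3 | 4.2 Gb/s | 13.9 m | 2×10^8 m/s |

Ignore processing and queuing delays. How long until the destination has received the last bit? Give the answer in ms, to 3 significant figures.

L = 250 × 8 = 2000 bits.
Transmission delay per hop = L/R = 2000/4200000000 = 0.00047619 ms; 3 hops → 0.00142857 ms.
Propagation delays (d/s per hop): 0.334906, 0.0892019, 6.95e-05 ms; sum = 0.424177 ms.
End-to-end = 0.426 ms.

0.426 ms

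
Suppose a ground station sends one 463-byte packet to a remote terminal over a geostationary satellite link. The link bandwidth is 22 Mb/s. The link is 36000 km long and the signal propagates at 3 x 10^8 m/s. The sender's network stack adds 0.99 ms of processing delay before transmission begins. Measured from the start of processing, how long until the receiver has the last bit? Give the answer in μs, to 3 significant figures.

L = 463 × 8 = 3704 bits.
Transmission delay = L/R = 3704 / 22000000 = 168.364 μs.
Propagation delay = d/s = 36000000 m / 300000000 m/s = 120000 μs.
Plus processing delay 0.99 ms = 990 μs.
Total = 121000 μs.

121000 μs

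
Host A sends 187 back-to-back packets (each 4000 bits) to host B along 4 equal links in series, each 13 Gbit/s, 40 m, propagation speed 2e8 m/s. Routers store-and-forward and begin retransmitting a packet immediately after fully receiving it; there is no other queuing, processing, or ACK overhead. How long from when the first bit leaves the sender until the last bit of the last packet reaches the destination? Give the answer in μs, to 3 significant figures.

Per-hop transmission t_tx = L/R = 4000/13000000000 = 0.307692 μs.
Per-hop propagation t_prop = 40/200000000 = 0.2 μs.
Pipeline fill: first packet needs 4·t_tx to clear all hops; remaining 186 packets each add one t_tx.
Total = (4+187-1)·t_tx + 4·t_prop = 190·0.307692 + 4·0.2 = 59.3 μs.

59.3 μs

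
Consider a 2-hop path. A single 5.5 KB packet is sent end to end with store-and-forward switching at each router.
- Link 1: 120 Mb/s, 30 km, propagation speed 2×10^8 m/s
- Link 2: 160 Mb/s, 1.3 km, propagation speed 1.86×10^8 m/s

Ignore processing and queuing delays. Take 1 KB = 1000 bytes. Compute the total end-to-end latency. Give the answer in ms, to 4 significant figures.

0.7987 ms

L = 44000 bits.
Transmission delays (L/R per hop): 0.366667, 0.275 ms; sum = 0.641667 ms.
Propagation delays (d/s per hop): 0.15, 0.00698925 ms; sum = 0.156989 ms.
End-to-end = 0.7987 ms.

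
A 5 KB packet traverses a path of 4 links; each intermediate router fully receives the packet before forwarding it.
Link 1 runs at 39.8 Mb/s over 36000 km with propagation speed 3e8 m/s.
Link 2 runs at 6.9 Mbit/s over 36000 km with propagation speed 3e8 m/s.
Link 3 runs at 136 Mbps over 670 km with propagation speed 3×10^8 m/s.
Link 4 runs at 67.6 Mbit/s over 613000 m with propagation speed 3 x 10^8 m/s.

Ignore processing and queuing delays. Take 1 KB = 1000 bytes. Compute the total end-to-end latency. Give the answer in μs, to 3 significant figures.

252000 μs

L = 40000 bits.
Transmission delays (L/R per hop): 1005.03, 5797.1, 294.118, 591.716 μs; sum = 7687.96 μs.
Propagation delays (d/s per hop): 120000, 120000, 2233.33, 2043.33 μs; sum = 244277 μs.
End-to-end = 252000 μs.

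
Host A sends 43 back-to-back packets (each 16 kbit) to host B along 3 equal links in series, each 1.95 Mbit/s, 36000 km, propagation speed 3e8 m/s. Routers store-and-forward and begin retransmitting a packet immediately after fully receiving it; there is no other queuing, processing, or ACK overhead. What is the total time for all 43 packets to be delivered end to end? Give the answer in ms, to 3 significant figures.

729 ms

Per-hop transmission t_tx = L/R = 16000/1950000 = 8.20513 ms.
Per-hop propagation t_prop = 36000000/300000000 = 120 ms.
Pipeline fill: first packet needs 3·t_tx to clear all hops; remaining 42 packets each add one t_tx.
Total = (3+43-1)·t_tx + 3·t_prop = 45·8.20513 + 3·120 = 729 ms.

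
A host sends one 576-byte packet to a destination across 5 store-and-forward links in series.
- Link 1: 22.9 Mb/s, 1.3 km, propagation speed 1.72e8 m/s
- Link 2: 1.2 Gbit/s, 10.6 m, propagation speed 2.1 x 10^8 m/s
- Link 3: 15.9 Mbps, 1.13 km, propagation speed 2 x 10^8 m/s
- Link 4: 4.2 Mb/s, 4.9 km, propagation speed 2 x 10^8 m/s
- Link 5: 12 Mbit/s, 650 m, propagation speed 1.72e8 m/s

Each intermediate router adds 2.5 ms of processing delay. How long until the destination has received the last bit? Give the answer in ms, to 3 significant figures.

12.0 ms

L = 576 × 8 = 4608 bits.
Transmission delays (L/R per hop): 0.201223, 0.00384, 0.289811, 1.09714, 0.384 ms; sum = 1.97602 ms.
Propagation delays (d/s per hop): 0.00755814, 5.04762e-05, 0.00565, 0.0245, 0.00377907 ms; sum = 0.0415377 ms.
Processing at 4 router(s): 4 × 2.5 ms = 10 ms.
End-to-end = 12.0 ms.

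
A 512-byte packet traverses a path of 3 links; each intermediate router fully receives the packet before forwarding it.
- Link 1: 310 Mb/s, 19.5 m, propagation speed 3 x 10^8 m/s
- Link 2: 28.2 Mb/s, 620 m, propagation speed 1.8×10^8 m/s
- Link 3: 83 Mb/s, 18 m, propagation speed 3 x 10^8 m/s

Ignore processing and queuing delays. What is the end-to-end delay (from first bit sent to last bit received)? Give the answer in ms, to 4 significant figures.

0.2114 ms

L = 512 × 8 = 4096 bits.
Transmission delays (L/R per hop): 0.0132129, 0.145248, 0.0493494 ms; sum = 0.207811 ms.
Propagation delays (d/s per hop): 6.5e-05, 0.00344444, 6e-05 ms; sum = 0.00356944 ms.
End-to-end = 0.2114 ms.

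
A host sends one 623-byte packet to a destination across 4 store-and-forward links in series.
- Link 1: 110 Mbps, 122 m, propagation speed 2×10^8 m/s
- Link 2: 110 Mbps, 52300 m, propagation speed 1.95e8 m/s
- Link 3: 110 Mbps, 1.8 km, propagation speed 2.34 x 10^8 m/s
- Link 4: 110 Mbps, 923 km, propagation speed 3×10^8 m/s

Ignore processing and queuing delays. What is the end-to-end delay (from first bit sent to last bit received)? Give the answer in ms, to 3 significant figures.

L = 623 × 8 = 4984 bits.
Transmission delay per hop = L/R = 4984/110000000 = 0.0453091 ms; 4 hops → 0.181236 ms.
Propagation delays (d/s per hop): 0.00061, 0.268205, 0.00769231, 3.07667 ms; sum = 3.35317 ms.
End-to-end = 3.53 ms.

3.53 ms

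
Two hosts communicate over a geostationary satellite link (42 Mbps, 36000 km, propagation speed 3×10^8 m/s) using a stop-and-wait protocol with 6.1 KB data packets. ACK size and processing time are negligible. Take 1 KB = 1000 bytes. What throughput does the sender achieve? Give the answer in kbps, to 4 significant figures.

202.4 kbps

t_tx = L/R = 48800/42000000 = 0.0011619 s.
t_prop = 36000000/300000000 = 0.12 s; RTT = 0.24 s.
Cycle = t_tx + RTT = 0.241162 s.
Throughput = L / cycle = 48800 / 0.241162 = 202.4 kbps.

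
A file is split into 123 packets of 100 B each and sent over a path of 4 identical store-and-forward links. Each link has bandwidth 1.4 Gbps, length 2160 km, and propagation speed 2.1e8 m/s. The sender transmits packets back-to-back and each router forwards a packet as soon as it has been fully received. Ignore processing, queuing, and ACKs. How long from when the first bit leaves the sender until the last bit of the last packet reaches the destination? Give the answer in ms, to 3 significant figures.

Per-hop transmission t_tx = L/R = 800/1400000000 = 0.000571429 ms.
Per-hop propagation t_prop = 2160000/210000000 = 10.2857 ms.
Pipeline fill: first packet needs 4·t_tx to clear all hops; remaining 122 packets each add one t_tx.
Total = (4+123-1)·t_tx + 4·t_prop = 126·0.000571429 + 4·10.2857 = 41.2 ms.

41.2 ms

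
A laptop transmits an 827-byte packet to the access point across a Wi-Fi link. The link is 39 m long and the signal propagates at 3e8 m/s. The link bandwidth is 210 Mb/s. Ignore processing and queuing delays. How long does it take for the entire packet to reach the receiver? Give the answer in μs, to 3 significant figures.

31.6 μs

L = 827 × 8 = 6616 bits.
Transmission delay = L/R = 6616 / 210000000 = 31.5048 μs.
Propagation delay = d/s = 39 m / 300000000 m/s = 0.13 μs.
Total = 31.6 μs.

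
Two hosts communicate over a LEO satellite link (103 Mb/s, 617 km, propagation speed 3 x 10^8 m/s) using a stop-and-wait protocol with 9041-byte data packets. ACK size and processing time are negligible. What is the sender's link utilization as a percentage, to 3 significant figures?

14.6 %

t_tx = L/R = 72328/103000000 = 0.000702214 s.
t_prop = 617000/300000000 = 0.00205667 s; RTT = 0.00411333 s.
Cycle = t_tx + RTT = 0.00481555 s.
Utilization = t_tx / cycle = 0.000702214/0.00481555 = 14.6 %.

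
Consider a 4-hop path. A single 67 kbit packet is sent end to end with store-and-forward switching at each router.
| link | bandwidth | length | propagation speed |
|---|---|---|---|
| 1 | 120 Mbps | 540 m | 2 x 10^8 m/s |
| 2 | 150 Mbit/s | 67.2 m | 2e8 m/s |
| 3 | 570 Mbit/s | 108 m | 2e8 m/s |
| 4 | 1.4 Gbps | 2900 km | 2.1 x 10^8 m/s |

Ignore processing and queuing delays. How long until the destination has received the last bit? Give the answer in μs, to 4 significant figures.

L = 67000 bits.
Transmission delays (L/R per hop): 558.333, 446.667, 117.544, 47.8571 μs; sum = 1170.4 μs.
Propagation delays (d/s per hop): 2.7, 0.336, 0.54, 13809.5 μs; sum = 13813.1 μs.
End-to-end = 14980 μs.

14980 μs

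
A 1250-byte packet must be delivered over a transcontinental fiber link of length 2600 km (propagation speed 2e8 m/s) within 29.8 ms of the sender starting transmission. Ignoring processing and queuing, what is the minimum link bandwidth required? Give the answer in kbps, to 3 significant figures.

L = 10000 bits.
Propagation delay = 2600000 / 200000000 = 13 ms.
Transmission budget = 29.8 − 13 = 16.8 ms.
R ≥ L / t_tx = 10000 bits / 0.0168 s = 595 kbps.

595 kbps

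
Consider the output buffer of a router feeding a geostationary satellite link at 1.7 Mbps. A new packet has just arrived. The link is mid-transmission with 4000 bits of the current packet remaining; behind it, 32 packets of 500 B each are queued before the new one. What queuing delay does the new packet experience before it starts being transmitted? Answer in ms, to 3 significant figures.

Each queued packet: L/R = 4000/1700000 = 2.35294 ms.
32 queued → 75.2941 ms.
Plus remaining 4000 bits of current packet: 2.35294 ms.
Queuing delay = 77.6 ms.

77.6 ms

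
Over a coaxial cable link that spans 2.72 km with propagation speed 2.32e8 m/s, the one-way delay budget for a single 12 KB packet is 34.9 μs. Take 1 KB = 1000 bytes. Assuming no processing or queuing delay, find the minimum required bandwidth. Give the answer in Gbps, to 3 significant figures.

4.14 Gbps

L = 96000 bits.
Propagation delay = 2720 / 2.32e+08 = 11.7241 μs.
Transmission budget = 34.9 − 11.7241 = 23.1759 μs.
R ≥ L / t_tx = 96000 bits / 2.31759e-05 s = 4.14 Gbps.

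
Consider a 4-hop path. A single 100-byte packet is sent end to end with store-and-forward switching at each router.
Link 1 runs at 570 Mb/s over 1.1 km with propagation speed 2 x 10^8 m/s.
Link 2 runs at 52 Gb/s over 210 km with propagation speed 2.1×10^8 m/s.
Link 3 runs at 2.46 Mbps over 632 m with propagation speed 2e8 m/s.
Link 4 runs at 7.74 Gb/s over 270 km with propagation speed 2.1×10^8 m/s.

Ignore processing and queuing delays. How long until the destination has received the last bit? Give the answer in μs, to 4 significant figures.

L = 100 × 8 = 800 bits.
Transmission delays (L/R per hop): 1.40351, 0.0153846, 325.203, 0.103359 μs; sum = 326.726 μs.
Propagation delays (d/s per hop): 5.5, 1000, 3.16, 1285.71 μs; sum = 2294.37 μs.
End-to-end = 2621 μs.

2621 μs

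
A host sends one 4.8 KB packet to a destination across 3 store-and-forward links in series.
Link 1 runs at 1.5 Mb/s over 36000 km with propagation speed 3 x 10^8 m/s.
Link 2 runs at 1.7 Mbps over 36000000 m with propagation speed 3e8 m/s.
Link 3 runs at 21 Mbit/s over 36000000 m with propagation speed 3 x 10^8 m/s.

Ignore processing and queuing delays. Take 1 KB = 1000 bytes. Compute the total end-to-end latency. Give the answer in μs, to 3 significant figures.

L = 38400 bits.
Transmission delays (L/R per hop): 25600, 22588.2, 1828.57 μs; sum = 50016.8 μs.
Propagation delays (d/s per hop): 120000, 120000, 120000 μs; sum = 360000 μs.
End-to-end = 410000 μs.

410000 μs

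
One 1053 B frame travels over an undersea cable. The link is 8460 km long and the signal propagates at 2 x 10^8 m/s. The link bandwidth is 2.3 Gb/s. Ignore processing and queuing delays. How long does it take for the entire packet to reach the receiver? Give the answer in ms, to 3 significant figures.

42.3 ms

L = 1053 × 8 = 8424 bits.
Transmission delay = L/R = 8424 / 2300000000 = 0.00366261 ms.
Propagation delay = d/s = 8460000 m / 200000000 m/s = 42.3 ms.
Total = 42.3 ms.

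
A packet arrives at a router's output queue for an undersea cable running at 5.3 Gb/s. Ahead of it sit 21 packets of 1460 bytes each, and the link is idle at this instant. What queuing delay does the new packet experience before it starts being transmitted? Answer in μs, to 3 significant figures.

46.3 μs

Each queued packet: L/R = 11680/5300000000 = 2.20377 μs.
21 queued → 46.2792 μs.
Queuing delay = 46.3 μs.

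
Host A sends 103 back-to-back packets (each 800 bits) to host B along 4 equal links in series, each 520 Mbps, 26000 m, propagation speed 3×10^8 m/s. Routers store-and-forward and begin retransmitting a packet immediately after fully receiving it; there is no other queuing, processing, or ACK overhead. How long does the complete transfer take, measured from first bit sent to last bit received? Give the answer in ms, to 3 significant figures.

Per-hop transmission t_tx = L/R = 800/520000000 = 0.00153846 ms.
Per-hop propagation t_prop = 26000/300000000 = 0.0866667 ms.
Pipeline fill: first packet needs 4·t_tx to clear all hops; remaining 102 packets each add one t_tx.
Total = (4+103-1)·t_tx + 4·t_prop = 106·0.00153846 + 4·0.0866667 = 0.510 ms.

0.510 ms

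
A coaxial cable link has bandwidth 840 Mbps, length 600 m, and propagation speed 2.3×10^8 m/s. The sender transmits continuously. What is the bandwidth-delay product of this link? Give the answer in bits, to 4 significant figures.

Propagation delay = 600 / 2.3e+08 = 2.6087e-06 s.
BDP = R × t_prop = 840000000 × 2.6087e-06 = 2191.3 bits.

2191 bits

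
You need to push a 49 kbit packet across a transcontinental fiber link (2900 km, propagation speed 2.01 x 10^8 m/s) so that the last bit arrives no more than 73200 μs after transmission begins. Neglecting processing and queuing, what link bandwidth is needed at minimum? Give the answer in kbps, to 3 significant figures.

834 kbps

Propagation delay = 2900000 / 2.01e+08 = 14427.9 μs.
Transmission budget = 73200 − 14427.9 = 58772.1 μs.
R ≥ L / t_tx = 49000 bits / 0.0587721 s = 834 kbps.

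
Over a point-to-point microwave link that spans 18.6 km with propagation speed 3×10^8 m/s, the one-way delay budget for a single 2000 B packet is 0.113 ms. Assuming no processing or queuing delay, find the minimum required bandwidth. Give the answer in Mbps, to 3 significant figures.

L = 16000 bits.
Propagation delay = 18600 / 300000000 = 0.062 ms.
Transmission budget = 0.113 − 0.062 = 0.051 ms.
R ≥ L / t_tx = 16000 bits / 5.1e-05 s = 314 Mbps.

314 Mbps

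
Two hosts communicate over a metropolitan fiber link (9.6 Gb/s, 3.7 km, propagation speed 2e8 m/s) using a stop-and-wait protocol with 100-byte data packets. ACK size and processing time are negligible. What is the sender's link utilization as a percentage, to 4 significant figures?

t_tx = L/R = 800/9600000000 = 8.33333e-08 s.
t_prop = 3700/200000000 = 1.85e-05 s; RTT = 3.7e-05 s.
Cycle = t_tx + RTT = 3.70833e-05 s.
Utilization = t_tx / cycle = 8.33333e-08/3.70833e-05 = 0.2247 %.

0.2247 %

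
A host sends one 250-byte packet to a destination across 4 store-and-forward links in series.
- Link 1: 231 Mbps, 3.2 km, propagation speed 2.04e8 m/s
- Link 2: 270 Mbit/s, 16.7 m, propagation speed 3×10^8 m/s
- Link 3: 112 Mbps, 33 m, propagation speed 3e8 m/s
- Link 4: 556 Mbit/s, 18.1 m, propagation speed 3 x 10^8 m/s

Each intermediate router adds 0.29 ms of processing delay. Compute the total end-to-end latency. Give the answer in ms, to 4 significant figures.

0.9234 ms

L = 250 × 8 = 2000 bits.
Transmission delays (L/R per hop): 0.00865801, 0.00740741, 0.0178571, 0.00359712 ms; sum = 0.0375197 ms.
Propagation delays (d/s per hop): 0.0156863, 5.56667e-05, 0.00011, 6.03333e-05 ms; sum = 0.0159123 ms.
Processing at 3 router(s): 3 × 0.29 ms = 0.87 ms.
End-to-end = 0.9234 ms.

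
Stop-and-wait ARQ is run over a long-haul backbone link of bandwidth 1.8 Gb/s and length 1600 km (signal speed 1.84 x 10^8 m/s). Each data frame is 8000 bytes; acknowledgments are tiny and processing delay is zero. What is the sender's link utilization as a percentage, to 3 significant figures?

0.204 %

t_tx = L/R = 64000/1800000000 = 3.55556e-05 s.
t_prop = 1600000/184000000 = 0.00869565 s; RTT = 0.0173913 s.
Cycle = t_tx + RTT = 0.0174269 s.
Utilization = t_tx / cycle = 3.55556e-05/0.0174269 = 0.204 %.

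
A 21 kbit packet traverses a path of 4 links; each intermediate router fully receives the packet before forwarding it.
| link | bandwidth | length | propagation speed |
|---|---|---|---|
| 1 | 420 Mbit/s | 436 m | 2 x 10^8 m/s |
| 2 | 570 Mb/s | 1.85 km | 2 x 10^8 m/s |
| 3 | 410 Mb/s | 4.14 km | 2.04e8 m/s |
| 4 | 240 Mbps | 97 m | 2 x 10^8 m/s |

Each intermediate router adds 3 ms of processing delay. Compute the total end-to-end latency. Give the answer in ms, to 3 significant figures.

9.26 ms

L = 21000 bits.
Transmission delays (L/R per hop): 0.05, 0.0368421, 0.0512195, 0.0875 ms; sum = 0.225562 ms.
Propagation delays (d/s per hop): 0.00218, 0.00925, 0.0202941, 0.000485 ms; sum = 0.0322091 ms.
Processing at 3 router(s): 3 × 3 ms = 9 ms.
End-to-end = 9.26 ms.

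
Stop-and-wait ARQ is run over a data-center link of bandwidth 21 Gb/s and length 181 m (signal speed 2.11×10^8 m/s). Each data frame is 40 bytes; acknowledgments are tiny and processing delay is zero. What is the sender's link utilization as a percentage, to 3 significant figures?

0.880 %

t_tx = L/R = 320/21000000000 = 1.52381e-08 s.
t_prop = 181/211000000 = 8.5782e-07 s; RTT = 1.71564e-06 s.
Cycle = t_tx + RTT = 1.73088e-06 s.
Utilization = t_tx / cycle = 1.52381e-08/1.73088e-06 = 0.880 %.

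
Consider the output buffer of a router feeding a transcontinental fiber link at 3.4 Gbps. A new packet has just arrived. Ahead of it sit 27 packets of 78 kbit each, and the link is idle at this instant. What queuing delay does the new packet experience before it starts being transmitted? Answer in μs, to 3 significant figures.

Each queued packet: L/R = 78000/3400000000 = 22.9412 μs.
27 queued → 619.412 μs.
Queuing delay = 619 μs.

619 μs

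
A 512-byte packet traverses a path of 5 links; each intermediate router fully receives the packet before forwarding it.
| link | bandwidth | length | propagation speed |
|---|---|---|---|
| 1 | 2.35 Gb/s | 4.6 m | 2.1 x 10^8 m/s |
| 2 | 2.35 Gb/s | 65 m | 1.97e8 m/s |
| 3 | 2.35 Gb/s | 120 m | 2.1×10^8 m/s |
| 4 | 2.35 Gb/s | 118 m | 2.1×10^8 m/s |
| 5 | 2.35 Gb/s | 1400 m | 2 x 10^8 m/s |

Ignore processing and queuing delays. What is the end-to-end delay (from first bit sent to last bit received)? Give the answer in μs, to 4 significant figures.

L = 512 × 8 = 4096 bits.
Transmission delay per hop = L/R = 4096/2350000000 = 1.74298 μs; 5 hops → 8.71489 μs.
Propagation delays (d/s per hop): 0.0219048, 0.329949, 0.571429, 0.561905, 7 μs; sum = 8.48519 μs.
End-to-end = 17.20 μs.

17.20 μs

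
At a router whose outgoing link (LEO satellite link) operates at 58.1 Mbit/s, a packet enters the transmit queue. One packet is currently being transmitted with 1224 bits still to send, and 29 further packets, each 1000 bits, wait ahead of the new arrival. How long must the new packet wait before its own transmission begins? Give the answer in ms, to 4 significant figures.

Each queued packet: L/R = 1000/58100000 = 0.0172117 ms.
29 queued → 0.499139 ms.
Plus remaining 1224 bits of current packet: 0.0210671 ms.
Queuing delay = 0.5202 ms.

0.5202 ms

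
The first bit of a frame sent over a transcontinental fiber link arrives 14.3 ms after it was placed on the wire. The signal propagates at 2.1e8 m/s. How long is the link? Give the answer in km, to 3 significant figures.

d = s × t_prop = 210000000 × 0.0143 = 3000 km.

3000 km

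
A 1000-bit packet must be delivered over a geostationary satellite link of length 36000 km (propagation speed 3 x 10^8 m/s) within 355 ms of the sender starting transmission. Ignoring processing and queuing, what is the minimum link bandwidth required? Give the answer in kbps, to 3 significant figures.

Propagation delay = 36000000 / 300000000 = 120 ms.
Transmission budget = 355 − 120 = 235 ms.
R ≥ L / t_tx = 1000 bits / 0.235 s = 4.26 kbps.

4.26 kbps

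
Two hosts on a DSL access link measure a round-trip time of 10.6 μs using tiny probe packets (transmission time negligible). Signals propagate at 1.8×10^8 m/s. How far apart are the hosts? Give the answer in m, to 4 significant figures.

954.0 m

One-way propagation = RTT/2 = 5.3 μs.
d = s × t = 180000000 × 5.3e-06 = 954.0 m.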